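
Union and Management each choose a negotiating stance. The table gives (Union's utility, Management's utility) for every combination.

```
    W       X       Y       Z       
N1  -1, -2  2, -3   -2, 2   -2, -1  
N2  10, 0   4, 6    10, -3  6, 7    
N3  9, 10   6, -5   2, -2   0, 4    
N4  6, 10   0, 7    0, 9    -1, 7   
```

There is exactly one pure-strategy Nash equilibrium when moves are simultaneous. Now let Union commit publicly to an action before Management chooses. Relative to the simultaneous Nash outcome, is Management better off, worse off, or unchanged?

better off

Solve by backward induction (Union leads).
- N1 → Management plays Y (best of -2, -3, 2, -1); Union gets -2.
- N2 → Management plays Z (best of 0, 6, -3, 7); Union gets 6.
- N3 → Management plays W (best of 10, -5, -2, 4); Union gets 9.
- N4 → Management plays W (best of 10, 7, 9, 7); Union gets 6.
Union's induced payoffs are -2, 6, 9, 6, so Union commits to N3. Subgame-perfect outcome: (N3, W) with payoffs (9, 10).
For the simultaneous game, intersect best replies.
Union's best replies: W→N2; X→N3; Y→N2; Z→N2.
Management's best replies: N1→Y; N2→Z; N3→W; N4→W.
Only (N2, Z) has each player best-responding; Nash payoffs (6, 7).
Management earns 10 sequentially versus 7 at the Nash outcome: better off.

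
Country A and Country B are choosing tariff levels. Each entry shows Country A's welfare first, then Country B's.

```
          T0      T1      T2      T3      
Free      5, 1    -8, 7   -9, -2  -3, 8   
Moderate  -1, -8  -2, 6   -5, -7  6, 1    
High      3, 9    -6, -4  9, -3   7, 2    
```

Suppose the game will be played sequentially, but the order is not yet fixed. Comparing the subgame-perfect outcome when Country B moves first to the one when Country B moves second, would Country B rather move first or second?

If Country A leads: Country B's best replies are Free→T3, Moderate→T1, High→T0; Country A's induced payoffs -3, -2, 3; outcome (High, T0), payoffs (3, 9).
If Country B leads: Country A's best replies are T0→Free, T1→Moderate, T2→High, T3→High; Country B's induced payoffs 1, 6, -3, 2; outcome (Moderate, T1), payoffs (-2, 6).
Country B gets 6 moving first and 9 moving second, so Country B prefers to move second.

second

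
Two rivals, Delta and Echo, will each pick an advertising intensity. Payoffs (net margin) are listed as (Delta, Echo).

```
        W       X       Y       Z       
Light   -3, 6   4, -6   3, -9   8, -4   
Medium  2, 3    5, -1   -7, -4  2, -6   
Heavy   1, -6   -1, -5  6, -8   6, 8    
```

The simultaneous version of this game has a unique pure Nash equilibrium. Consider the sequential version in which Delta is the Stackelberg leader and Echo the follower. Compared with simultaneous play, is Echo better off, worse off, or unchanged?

Work backward from Echo's decision.
- Light: BR = W, leader payoff -3.
- Medium: BR = W, leader payoff 2.
- Heavy: BR = Z, leader payoff 6.
Among -3, 2, 6, the best is 6 at Heavy. Subgame-perfect outcome: (Heavy, Z) with payoffs (6, 8).
For the simultaneous game, intersect best replies.
Delta's best replies: W→Medium; X→Medium; Y→Heavy; Z→Light.
Echo's best replies: Light→W; Medium→W; Heavy→Z.
The unique mutual best reply is (Medium, W), giving (2, 3).
Echo earns 8 sequentially versus 3 at the Nash outcome: better off.

better off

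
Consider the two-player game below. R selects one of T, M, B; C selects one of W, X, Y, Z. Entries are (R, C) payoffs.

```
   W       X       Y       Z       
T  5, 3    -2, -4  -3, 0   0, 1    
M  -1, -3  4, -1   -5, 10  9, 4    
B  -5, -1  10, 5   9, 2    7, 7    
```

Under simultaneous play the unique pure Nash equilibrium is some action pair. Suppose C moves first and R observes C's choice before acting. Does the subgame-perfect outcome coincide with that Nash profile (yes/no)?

Solve by backward induction (C leads).
- W → R plays T (best of 5, -1, -5); C gets 3.
- X → R plays B (best of -2, 4, 10); C gets 5.
- Y → R plays B (best of -3, -5, 9); C gets 2.
- Z → R plays M (best of 0, 9, 7); C gets 4.
C's induced payoffs are 3, 5, 2, 4, so C commits to X. Subgame-perfect outcome: (B, X) with payoffs (10, 5).
Under simultaneous play:
R's best replies: W→T; X→B; Y→B; Z→M.
C's best replies: T→W; M→Y; B→Z.
The unique mutual best reply is (T, W), giving (5, 3).
Sequential outcome (B, X) differs from the Nash profile (T, W).

no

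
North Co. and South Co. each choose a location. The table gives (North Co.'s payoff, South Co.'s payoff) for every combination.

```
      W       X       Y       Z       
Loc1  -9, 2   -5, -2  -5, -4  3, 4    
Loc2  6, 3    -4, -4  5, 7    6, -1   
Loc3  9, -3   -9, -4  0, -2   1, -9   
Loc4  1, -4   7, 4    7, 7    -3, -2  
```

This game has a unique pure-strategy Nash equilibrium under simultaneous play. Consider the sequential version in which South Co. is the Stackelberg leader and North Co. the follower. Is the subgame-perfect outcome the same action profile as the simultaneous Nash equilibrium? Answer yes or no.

yes

Backward induction with South Co. moving first.
- W: BR = Loc3, leader payoff -3.
- X: BR = Loc4, leader payoff 4.
- Y: BR = Loc4, leader payoff 7.
- Z: BR = Loc2, leader payoff -1.
Among -3, 4, 7, -1, the best is 7 at Y. Subgame-perfect outcome: (Loc4, Y) with payoffs (7, 7).
Now find the simultaneous Nash equilibrium.
North Co.'s best replies: W→Loc3; X→Loc4; Y→Loc4; Z→Loc2.
South Co.'s best replies: Loc1→Z; Loc2→Y; Loc3→Y; Loc4→Y.
Only (Loc4, Y) has each player best-responding; Nash payoffs (7, 7).
Sequential outcome (Loc4, Y) coincides with the Nash profile (Loc4, Y).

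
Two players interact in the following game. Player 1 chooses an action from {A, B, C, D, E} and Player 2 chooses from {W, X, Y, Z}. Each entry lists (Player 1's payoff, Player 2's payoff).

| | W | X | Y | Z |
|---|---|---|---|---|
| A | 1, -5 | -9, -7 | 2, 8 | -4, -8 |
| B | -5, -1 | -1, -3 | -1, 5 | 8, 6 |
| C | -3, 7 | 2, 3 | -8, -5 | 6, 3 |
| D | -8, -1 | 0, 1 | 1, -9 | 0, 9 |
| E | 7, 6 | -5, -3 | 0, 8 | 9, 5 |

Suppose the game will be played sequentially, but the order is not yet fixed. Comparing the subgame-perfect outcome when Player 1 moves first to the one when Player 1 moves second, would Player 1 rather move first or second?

first

If Player 1 leads: Player 2's best replies are A→Y, B→Z, C→W, D→Z, E→Y; Player 1's induced payoffs 2, 8, -3, 0, 0; outcome (B, Z), payoffs (8, 6).
If Player 2 leads: Player 1's best replies are W→E, X→C, Y→A, Z→E; Player 2's induced payoffs 6, 3, 8, 5; outcome (A, Y), payoffs (2, 8).
Player 1 gets 8 moving first and 2 moving second, so Player 1 prefers to move first.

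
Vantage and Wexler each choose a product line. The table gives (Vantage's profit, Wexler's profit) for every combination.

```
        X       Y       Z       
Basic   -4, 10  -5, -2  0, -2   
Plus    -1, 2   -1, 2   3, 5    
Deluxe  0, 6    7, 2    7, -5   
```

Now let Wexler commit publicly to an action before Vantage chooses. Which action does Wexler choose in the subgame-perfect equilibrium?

X

Work backward from Vantage's decision.
- X: Vantage compares -4, -1, 0 and picks Deluxe; Wexler would get 6.
- Y: Vantage compares -5, -1, 7 and picks Deluxe; Wexler would get 2.
- Z: Vantage compares 0, 3, 7 and picks Deluxe; Wexler would get -5.
Among 6, 2, -5, the best is 6 at X. Subgame-perfect outcome: (Deluxe, X) with payoffs (0, 6).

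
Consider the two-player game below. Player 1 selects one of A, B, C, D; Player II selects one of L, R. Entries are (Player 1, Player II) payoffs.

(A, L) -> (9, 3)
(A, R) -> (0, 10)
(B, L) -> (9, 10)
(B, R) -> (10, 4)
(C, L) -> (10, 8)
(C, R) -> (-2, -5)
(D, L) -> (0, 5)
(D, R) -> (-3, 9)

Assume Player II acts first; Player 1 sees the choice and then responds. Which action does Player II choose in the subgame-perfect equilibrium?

Work backward from Player 1's decision.
- L → Player 1 plays C (best of 9, 9, 10, 0); Player II gets 8.
- R → Player 1 plays B (best of 0, 10, -2, -3); Player II gets 4.
Among 8, 4, the best is 8 at L. Subgame-perfect outcome: (C, L) with payoffs (10, 8).

L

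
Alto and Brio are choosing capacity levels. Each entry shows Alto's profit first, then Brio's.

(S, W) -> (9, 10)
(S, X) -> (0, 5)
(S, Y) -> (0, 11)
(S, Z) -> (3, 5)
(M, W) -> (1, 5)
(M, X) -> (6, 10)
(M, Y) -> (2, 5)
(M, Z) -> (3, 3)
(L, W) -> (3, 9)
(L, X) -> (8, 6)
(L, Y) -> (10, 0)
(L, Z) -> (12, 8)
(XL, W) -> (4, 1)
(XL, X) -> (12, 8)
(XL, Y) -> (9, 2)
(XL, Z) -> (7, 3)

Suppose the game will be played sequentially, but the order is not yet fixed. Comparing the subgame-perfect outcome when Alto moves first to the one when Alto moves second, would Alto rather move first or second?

If Alto leads: Brio's best replies are S→Y, M→X, L→W, XL→X; Alto's induced payoffs 0, 6, 3, 12; outcome (XL, X), payoffs (12, 8).
If Brio leads: Alto's best replies are W→S, X→XL, Y→L, Z→L; Brio's induced payoffs 10, 8, 0, 8; outcome (S, W), payoffs (9, 10).
Alto gets 12 moving first and 9 moving second, so Alto prefers to move first.

first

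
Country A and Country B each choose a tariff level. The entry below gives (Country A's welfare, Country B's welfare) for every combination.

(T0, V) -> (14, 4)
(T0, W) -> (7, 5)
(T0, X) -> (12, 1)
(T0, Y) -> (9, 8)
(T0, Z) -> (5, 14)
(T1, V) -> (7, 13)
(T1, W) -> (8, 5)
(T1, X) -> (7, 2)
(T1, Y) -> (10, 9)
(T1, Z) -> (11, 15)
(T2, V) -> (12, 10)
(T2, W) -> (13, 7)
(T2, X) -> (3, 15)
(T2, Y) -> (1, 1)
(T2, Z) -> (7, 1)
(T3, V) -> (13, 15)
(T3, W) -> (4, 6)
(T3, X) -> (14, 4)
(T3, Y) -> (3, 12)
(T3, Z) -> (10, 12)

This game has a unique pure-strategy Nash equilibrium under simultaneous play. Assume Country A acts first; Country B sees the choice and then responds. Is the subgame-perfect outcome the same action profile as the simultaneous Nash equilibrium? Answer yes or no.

no

Country B best-responds to each possible Country A move:
- T0: BR = Z, leader payoff 5.
- T1: BR = Z, leader payoff 11.
- T2: BR = X, leader payoff 3.
- T3: BR = V, leader payoff 13.
Among 5, 11, 3, 13, the best is 13 at T3. Subgame-perfect outcome: (T3, V) with payoffs (13, 15).
Under simultaneous play:
Country A's best replies: V→T0; W→T2; X→T3; Y→T1; Z→T1.
Country B's best replies: T0→Z; T1→Z; T2→X; T3→V.
Only (T1, Z) has each player best-responding; Nash payoffs (11, 15).
Sequential outcome (T3, V) differs from the Nash profile (T1, Z).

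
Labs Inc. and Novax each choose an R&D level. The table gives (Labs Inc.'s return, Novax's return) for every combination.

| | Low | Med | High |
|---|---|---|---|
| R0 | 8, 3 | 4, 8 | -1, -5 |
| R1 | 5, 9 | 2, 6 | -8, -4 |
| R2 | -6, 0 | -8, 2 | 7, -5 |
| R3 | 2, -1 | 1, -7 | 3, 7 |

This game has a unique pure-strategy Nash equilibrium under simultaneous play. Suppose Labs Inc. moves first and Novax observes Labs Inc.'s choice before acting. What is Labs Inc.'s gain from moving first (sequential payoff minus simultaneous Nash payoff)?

Backward induction with Labs Inc. moving first.
- R0: BR = Med, leader payoff 4.
- R1: BR = Low, leader payoff 5.
- R2: BR = Med, leader payoff -8.
- R3: BR = High, leader payoff 3.
Labs Inc.'s induced payoffs are 4, 5, -8, 3, so Labs Inc. commits to R1. Subgame-perfect outcome: (R1, Low) with payoffs (5, 9).
Now find the simultaneous Nash equilibrium.
Labs Inc.'s best replies: Low→R0; Med→R0; High→R2.
Novax's best replies: R0→Med; R1→Low; R2→Med; R3→High.
The unique mutual best reply is (R0, Med), giving (4, 8).
Labs Inc.'s commitment gain: 5 − 4 = 1.

1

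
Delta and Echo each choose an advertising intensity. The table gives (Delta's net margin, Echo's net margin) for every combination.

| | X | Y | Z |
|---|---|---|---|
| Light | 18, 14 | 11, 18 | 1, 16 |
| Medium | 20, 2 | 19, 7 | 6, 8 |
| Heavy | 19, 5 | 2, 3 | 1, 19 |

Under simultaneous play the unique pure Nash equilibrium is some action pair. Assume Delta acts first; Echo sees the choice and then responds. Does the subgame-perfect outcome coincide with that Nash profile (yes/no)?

no

Work backward from Echo's decision.
- Light: BR = Y, leader payoff 11.
- Medium: BR = Z, leader payoff 6.
- Heavy: BR = Z, leader payoff 1.
Maximizing over 11, 6, 1, Delta chooses Light. Subgame-perfect outcome: (Light, Y) with payoffs (11, 18).
Now find the simultaneous Nash equilibrium.
Delta's best replies: X→Medium; Y→Medium; Z→Medium.
Echo's best replies: Light→Y; Medium→Z; Heavy→Z.
The unique mutual best reply is (Medium, Z), giving (6, 8).
Sequential outcome (Light, Y) differs from the Nash profile (Medium, Z).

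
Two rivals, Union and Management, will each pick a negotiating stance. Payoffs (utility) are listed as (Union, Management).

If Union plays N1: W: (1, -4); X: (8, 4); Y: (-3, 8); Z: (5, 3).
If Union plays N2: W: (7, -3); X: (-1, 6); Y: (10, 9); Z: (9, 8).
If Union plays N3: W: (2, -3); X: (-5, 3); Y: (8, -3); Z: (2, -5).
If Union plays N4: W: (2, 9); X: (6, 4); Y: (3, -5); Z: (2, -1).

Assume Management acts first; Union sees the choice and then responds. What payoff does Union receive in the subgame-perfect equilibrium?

Union best-responds to each possible Management move:
- W: Union compares 1, 7, 2, 2 and picks N2; Management would get -3.
- X: Union compares 8, -1, -5, 6 and picks N1; Management would get 4.
- Y: Union compares -3, 10, 8, 3 and picks N2; Management would get 9.
- Z: Union compares 5, 9, 2, 2 and picks N2; Management would get 8.
Management's induced payoffs are -3, 4, 9, 8, so Management commits to Y. Subgame-perfect outcome: (N2, Y) with payoffs (10, 9).

10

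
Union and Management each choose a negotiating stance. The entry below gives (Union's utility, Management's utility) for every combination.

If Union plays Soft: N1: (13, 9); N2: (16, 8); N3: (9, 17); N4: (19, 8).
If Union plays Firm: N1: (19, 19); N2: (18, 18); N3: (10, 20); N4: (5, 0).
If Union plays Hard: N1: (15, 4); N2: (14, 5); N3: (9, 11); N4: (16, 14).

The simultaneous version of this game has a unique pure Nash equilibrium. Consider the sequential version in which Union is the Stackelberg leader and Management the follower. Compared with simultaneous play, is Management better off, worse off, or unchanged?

worse off

Solve by backward induction (Union leads).
- Soft → Management plays N3 (best of 9, 8, 17, 8); Union gets 9.
- Firm → Management plays N3 (best of 19, 18, 20, 0); Union gets 10.
- Hard → Management plays N4 (best of 4, 5, 11, 14); Union gets 16.
Among 9, 10, 16, the best is 16 at Hard. Subgame-perfect outcome: (Hard, N4) with payoffs (16, 14).
Now find the simultaneous Nash equilibrium.
Union's best replies: N1→Firm; N2→Firm; N3→Firm; N4→Soft.
Management's best replies: Soft→N3; Firm→N3; Hard→N4.
The unique mutual best reply is (Firm, N3), giving (10, 20).
Management earns 14 sequentially versus 20 at the Nash outcome: worse off.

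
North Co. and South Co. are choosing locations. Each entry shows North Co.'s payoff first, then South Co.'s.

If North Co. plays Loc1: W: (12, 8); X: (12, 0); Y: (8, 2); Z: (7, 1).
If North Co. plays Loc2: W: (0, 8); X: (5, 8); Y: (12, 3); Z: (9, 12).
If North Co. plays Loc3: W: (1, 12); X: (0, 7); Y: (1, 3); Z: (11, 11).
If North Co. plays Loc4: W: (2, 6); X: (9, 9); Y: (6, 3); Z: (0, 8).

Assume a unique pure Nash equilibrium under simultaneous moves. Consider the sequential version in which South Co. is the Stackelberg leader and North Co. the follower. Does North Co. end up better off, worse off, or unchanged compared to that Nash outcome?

Solve by backward induction (South Co. leads).
- W → North Co. plays Loc1 (best of 12, 0, 1, 2); South Co. gets 8.
- X → North Co. plays Loc1 (best of 12, 5, 0, 9); South Co. gets 0.
- Y → North Co. plays Loc2 (best of 8, 12, 1, 6); South Co. gets 3.
- Z → North Co. plays Loc3 (best of 7, 9, 11, 0); South Co. gets 11.
Maximizing over 8, 0, 3, 11, South Co. chooses Z. Subgame-perfect outcome: (Loc3, Z) with payoffs (11, 11).
Under simultaneous play:
North Co.'s best replies: W→Loc1; X→Loc1; Y→Loc2; Z→Loc3.
South Co.'s best replies: Loc1→W; Loc2→Z; Loc3→W; Loc4→X.
Only (Loc1, W) has each player best-responding; Nash payoffs (12, 8).
North Co. earns 11 sequentially versus 12 at the Nash outcome: worse off.

worse off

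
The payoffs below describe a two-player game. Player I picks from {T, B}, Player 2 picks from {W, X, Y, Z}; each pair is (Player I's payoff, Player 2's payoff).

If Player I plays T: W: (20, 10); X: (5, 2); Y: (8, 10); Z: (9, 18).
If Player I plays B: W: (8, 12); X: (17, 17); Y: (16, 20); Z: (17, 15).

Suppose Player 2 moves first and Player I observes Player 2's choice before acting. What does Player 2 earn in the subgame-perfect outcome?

20

Backward induction with Player 2 moving first.
- W: Player I compares 20, 8 and picks T; Player 2 would get 10.
- X: Player I compares 5, 17 and picks B; Player 2 would get 17.
- Y: Player I compares 8, 16 and picks B; Player 2 would get 20.
- Z: Player I compares 9, 17 and picks B; Player 2 would get 15.
Maximizing over 10, 17, 20, 15, Player 2 chooses Y. Subgame-perfect outcome: (B, Y) with payoffs (16, 20).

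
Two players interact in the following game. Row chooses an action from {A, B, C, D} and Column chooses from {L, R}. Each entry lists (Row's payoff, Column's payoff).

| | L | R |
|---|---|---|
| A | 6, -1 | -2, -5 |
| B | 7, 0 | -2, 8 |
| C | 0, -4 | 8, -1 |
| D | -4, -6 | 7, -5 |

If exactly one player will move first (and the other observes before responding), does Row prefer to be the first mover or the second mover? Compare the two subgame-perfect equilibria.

If Row leads: Column's best replies are A→L, B→R, C→R, D→R; Row's induced payoffs 6, -2, 8, 7; outcome (C, R), payoffs (8, -1).
If Column leads: Row's best replies are L→B, R→C; Column's induced payoffs 0, -1; outcome (B, L), payoffs (7, 0).
Row gets 8 moving first and 7 moving second, so Row prefers to move first.

first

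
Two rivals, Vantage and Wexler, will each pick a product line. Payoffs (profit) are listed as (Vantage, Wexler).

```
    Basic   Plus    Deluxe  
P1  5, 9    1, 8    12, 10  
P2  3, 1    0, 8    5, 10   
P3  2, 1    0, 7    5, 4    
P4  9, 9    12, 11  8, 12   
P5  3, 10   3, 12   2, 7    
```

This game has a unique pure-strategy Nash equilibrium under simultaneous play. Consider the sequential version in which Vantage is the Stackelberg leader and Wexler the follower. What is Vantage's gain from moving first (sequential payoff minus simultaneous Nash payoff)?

Solve by backward induction (Vantage leads).
- P1 → Wexler plays Deluxe (best of 9, 8, 10); Vantage gets 12.
- P2 → Wexler plays Deluxe (best of 1, 8, 10); Vantage gets 5.
- P3 → Wexler plays Plus (best of 1, 7, 4); Vantage gets 0.
- P4 → Wexler plays Deluxe (best of 9, 11, 12); Vantage gets 8.
- P5 → Wexler plays Plus (best of 10, 12, 7); Vantage gets 3.
Maximizing over 12, 5, 0, 8, 3, Vantage chooses P1. Subgame-perfect outcome: (P1, Deluxe) with payoffs (12, 10).
Now find the simultaneous Nash equilibrium.
Vantage's best replies: Basic→P4; Plus→P4; Deluxe→P1.
Wexler's best replies: P1→Deluxe; P2→Deluxe; P3→Plus; P4→Deluxe; P5→Plus.
The unique mutual best reply is (P1, Deluxe), giving (12, 10).
Vantage's commitment gain: 12 − 12 = 0.

0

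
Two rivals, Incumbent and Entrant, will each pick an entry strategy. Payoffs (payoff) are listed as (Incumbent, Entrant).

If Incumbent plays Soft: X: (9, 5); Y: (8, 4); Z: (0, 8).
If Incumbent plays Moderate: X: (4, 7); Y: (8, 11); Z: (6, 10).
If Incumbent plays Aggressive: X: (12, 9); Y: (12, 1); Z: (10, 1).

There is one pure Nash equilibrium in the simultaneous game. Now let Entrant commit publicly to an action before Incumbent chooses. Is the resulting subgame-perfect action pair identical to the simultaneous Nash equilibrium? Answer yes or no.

Work backward from Incumbent's decision.
- X → Incumbent plays Aggressive (best of 9, 4, 12); Entrant gets 9.
- Y → Incumbent plays Aggressive (best of 8, 8, 12); Entrant gets 1.
- Z → Incumbent plays Aggressive (best of 0, 6, 10); Entrant gets 1.
Maximizing over 9, 1, 1, Entrant chooses X. Subgame-perfect outcome: (Aggressive, X) with payoffs (12, 9).
Under simultaneous play:
Incumbent's best replies: X→Aggressive; Y→Aggressive; Z→Aggressive.
Entrant's best replies: Soft→Z; Moderate→Y; Aggressive→X.
The unique mutual best reply is (Aggressive, X), giving (12, 9).
Sequential outcome (Aggressive, X) coincides with the Nash profile (Aggressive, X).

yes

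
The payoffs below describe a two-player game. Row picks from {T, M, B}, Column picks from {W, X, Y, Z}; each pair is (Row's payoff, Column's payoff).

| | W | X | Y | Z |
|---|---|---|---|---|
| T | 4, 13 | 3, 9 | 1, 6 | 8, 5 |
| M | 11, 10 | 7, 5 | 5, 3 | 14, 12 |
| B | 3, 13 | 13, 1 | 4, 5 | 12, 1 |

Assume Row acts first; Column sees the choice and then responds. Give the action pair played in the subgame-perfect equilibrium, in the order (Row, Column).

(M, Z)

Backward induction with Row moving first.
- T → Column plays W (best of 13, 9, 6, 5); Row gets 4.
- M → Column plays Z (best of 10, 5, 3, 12); Row gets 14.
- B → Column plays W (best of 13, 1, 5, 1); Row gets 3.
Maximizing over 4, 14, 3, Row chooses M. Subgame-perfect outcome: (M, Z) with payoffs (14, 12).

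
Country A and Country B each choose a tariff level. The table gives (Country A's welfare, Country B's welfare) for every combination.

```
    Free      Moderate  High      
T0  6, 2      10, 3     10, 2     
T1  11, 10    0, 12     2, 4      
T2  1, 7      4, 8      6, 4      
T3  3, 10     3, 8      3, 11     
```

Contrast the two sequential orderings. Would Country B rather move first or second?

first

If Country A leads: Country B's best replies are T0→Moderate, T1→Moderate, T2→Moderate, T3→High; Country A's induced payoffs 10, 0, 4, 3; outcome (T0, Moderate), payoffs (10, 3).
If Country B leads: Country A's best replies are Free→T1, Moderate→T0, High→T0; Country B's induced payoffs 10, 3, 2; outcome (T1, Free), payoffs (11, 10).
Country B gets 10 moving first and 3 moving second, so Country B prefers to move first.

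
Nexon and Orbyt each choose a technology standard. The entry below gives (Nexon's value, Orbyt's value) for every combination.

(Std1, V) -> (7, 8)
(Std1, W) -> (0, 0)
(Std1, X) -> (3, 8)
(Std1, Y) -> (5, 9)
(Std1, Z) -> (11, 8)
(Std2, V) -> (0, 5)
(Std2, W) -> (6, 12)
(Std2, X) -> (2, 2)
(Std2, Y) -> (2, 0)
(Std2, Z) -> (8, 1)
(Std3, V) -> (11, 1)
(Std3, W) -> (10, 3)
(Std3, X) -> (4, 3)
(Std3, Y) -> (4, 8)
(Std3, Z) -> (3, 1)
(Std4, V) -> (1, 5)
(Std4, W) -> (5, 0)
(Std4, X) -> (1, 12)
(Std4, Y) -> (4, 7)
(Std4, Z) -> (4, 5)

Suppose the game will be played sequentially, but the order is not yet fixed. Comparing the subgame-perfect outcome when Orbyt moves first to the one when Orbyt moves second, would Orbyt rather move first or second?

second

If Nexon leads: Orbyt's best replies are Std1→Y, Std2→W, Std3→Y, Std4→X; Nexon's induced payoffs 5, 6, 4, 1; outcome (Std2, W), payoffs (6, 12).
If Orbyt leads: Nexon's best replies are V→Std3, W→Std3, X→Std3, Y→Std1, Z→Std1; Orbyt's induced payoffs 1, 3, 3, 9, 8; outcome (Std1, Y), payoffs (5, 9).
Orbyt gets 9 moving first and 12 moving second, so Orbyt prefers to move second.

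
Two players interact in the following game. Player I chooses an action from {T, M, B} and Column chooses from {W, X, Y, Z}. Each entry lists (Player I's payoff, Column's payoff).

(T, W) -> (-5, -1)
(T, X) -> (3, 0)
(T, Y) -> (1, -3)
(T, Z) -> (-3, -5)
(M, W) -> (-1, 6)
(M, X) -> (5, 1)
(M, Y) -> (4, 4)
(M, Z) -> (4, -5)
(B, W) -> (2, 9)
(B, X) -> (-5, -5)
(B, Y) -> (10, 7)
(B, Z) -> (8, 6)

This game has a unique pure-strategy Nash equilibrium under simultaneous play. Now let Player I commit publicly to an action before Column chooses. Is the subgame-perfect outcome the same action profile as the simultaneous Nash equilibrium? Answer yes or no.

Solve by backward induction (Player I leads).
- T: Column compares -1, 0, -3, -5 and picks X; Player I would get 3.
- M: Column compares 6, 1, 4, -5 and picks W; Player I would get -1.
- B: Column compares 9, -5, 7, 6 and picks W; Player I would get 2.
Player I's induced payoffs are 3, -1, 2, so Player I commits to T. Subgame-perfect outcome: (T, X) with payoffs (3, 0).
Now find the simultaneous Nash equilibrium.
Player I's best replies: W→B; X→M; Y→B; Z→B.
Column's best replies: T→X; M→W; B→W.
Only (B, W) has each player best-responding; Nash payoffs (2, 9).
Sequential outcome (T, X) differs from the Nash profile (B, W).

no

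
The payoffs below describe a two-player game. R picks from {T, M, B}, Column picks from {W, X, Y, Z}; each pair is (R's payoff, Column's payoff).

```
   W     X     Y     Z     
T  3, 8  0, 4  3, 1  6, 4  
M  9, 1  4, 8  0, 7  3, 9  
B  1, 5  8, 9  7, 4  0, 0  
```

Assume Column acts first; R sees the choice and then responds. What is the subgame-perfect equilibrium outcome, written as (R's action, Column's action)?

(B, X)

R best-responds to each possible Column move:
- W: BR = M, leader payoff 1.
- X: BR = B, leader payoff 9.
- Y: BR = B, leader payoff 4.
- Z: BR = T, leader payoff 4.
Column's induced payoffs are 1, 9, 4, 4, so Column commits to X. Subgame-perfect outcome: (B, X) with payoffs (8, 9).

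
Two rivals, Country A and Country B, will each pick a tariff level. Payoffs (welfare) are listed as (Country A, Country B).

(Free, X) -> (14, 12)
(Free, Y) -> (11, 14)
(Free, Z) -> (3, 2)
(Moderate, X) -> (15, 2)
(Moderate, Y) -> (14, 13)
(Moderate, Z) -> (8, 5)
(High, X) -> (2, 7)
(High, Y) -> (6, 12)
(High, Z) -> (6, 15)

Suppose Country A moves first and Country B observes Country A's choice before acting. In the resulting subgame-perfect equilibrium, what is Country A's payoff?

14

Backward induction with Country A moving first.
- Free: BR = Y, leader payoff 11.
- Moderate: BR = Y, leader payoff 14.
- High: BR = Z, leader payoff 6.
Maximizing over 11, 14, 6, Country A chooses Moderate. Subgame-perfect outcome: (Moderate, Y) with payoffs (14, 13).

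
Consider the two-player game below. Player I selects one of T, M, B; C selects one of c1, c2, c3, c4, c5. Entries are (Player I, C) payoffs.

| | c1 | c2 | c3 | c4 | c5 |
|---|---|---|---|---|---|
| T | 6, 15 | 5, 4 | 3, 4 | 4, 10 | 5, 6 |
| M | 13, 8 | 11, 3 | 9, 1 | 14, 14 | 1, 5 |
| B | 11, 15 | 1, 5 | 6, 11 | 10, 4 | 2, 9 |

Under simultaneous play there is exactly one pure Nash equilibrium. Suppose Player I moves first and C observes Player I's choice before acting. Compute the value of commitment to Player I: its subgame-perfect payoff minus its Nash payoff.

0

C best-responds to each possible Player I move:
- T → C plays c1 (best of 15, 4, 4, 10, 6); Player I gets 6.
- M → C plays c4 (best of 8, 3, 1, 14, 5); Player I gets 14.
- B → C plays c1 (best of 15, 5, 11, 4, 9); Player I gets 11.
Player I's induced payoffs are 6, 14, 11, so Player I commits to M. Subgame-perfect outcome: (M, c4) with payoffs (14, 14).
Under simultaneous play:
Player I's best replies: c1→M; c2→M; c3→M; c4→M; c5→T.
C's best replies: T→c1; M→c4; B→c1.
The unique mutual best reply is (M, c4), giving (14, 14).
Player I's commitment gain: 14 − 14 = 0.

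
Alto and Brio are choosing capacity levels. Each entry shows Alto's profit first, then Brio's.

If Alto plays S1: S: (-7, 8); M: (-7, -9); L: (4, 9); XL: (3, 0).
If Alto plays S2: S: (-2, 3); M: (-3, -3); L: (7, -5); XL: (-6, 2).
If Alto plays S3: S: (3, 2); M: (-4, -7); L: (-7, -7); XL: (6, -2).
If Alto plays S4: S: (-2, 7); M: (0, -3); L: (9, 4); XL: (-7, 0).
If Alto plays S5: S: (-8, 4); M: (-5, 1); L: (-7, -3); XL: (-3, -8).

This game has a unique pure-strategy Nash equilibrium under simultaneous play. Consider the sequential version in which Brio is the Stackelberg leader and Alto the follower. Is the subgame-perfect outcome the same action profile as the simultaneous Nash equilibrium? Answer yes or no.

Solve by backward induction (Brio leads).
- S → Alto plays S3 (best of -7, -2, 3, -2, -8); Brio gets 2.
- M → Alto plays S4 (best of -7, -3, -4, 0, -5); Brio gets -3.
- L → Alto plays S4 (best of 4, 7, -7, 9, -7); Brio gets 4.
- XL → Alto plays S3 (best of 3, -6, 6, -7, -3); Brio gets -2.
Maximizing over 2, -3, 4, -2, Brio chooses L. Subgame-perfect outcome: (S4, L) with payoffs (9, 4).
For the simultaneous game, intersect best replies.
Alto's best replies: S→S3; M→S4; L→S4; XL→S3.
Brio's best replies: S1→L; S2→S; S3→S; S4→S; S5→S.
The unique mutual best reply is (S3, S), giving (3, 2).
Sequential outcome (S4, L) differs from the Nash profile (S3, S).

no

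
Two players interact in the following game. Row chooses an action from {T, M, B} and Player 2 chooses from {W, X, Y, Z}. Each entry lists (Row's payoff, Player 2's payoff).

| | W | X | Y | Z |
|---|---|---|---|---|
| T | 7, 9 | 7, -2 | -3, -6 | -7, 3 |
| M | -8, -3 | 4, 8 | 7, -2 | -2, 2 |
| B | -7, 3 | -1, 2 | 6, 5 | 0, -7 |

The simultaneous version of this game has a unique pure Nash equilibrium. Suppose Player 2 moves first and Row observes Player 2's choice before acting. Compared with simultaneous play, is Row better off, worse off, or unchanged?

unchanged

Row best-responds to each possible Player 2 move:
- W: Row compares 7, -8, -7 and picks T; Player 2 would get 9.
- X: Row compares 7, 4, -1 and picks T; Player 2 would get -2.
- Y: Row compares -3, 7, 6 and picks M; Player 2 would get -2.
- Z: Row compares -7, -2, 0 and picks B; Player 2 would get -7.
Among 9, -2, -2, -7, the best is 9 at W. Subgame-perfect outcome: (T, W) with payoffs (7, 9).
For the simultaneous game, intersect best replies.
Row's best replies: W→T; X→T; Y→M; Z→B.
Player 2's best replies: T→W; M→X; B→Y.
Only (T, W) has each player best-responding; Nash payoffs (7, 9).
Row earns 7 sequentially versus 7 at the Nash outcome: unchanged.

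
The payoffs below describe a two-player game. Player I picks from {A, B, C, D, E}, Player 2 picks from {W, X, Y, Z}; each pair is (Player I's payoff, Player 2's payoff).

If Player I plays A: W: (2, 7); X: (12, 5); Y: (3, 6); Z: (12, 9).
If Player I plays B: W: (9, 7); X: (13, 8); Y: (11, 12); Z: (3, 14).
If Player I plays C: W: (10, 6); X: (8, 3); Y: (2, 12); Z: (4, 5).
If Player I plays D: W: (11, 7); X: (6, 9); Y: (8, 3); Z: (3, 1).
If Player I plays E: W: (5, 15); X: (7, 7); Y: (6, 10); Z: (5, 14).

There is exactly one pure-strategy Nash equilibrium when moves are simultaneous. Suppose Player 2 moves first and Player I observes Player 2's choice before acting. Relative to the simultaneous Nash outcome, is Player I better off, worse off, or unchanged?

Player I best-responds to each possible Player 2 move:
- W: BR = D, leader payoff 7.
- X: BR = B, leader payoff 8.
- Y: BR = B, leader payoff 12.
- Z: BR = A, leader payoff 9.
Maximizing over 7, 8, 12, 9, Player 2 chooses Y. Subgame-perfect outcome: (B, Y) with payoffs (11, 12).
Now find the simultaneous Nash equilibrium.
Player I's best replies: W→D; X→B; Y→B; Z→A.
Player 2's best replies: A→Z; B→Z; C→Y; D→X; E→W.
The unique mutual best reply is (A, Z), giving (12, 9).
Player I earns 11 sequentially versus 12 at the Nash outcome: worse off.

worse off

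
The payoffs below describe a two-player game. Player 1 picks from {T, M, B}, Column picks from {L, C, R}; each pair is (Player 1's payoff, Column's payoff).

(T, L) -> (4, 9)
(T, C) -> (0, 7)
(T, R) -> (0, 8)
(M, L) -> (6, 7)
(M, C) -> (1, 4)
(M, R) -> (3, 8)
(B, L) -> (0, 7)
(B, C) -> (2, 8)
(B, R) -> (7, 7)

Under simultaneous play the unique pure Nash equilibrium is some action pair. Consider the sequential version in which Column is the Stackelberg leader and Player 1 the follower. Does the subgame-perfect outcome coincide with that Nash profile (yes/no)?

Solve by backward induction (Column leads).
- L → Player 1 plays M (best of 4, 6, 0); Column gets 7.
- C → Player 1 plays B (best of 0, 1, 2); Column gets 8.
- R → Player 1 plays B (best of 0, 3, 7); Column gets 7.
Among 7, 8, 7, the best is 8 at C. Subgame-perfect outcome: (B, C) with payoffs (2, 8).
Under simultaneous play:
Player 1's best replies: L→M; C→B; R→B.
Column's best replies: T→L; M→R; B→C.
Only (B, C) has each player best-responding; Nash payoffs (2, 8).
Sequential outcome (B, C) coincides with the Nash profile (B, C).

yes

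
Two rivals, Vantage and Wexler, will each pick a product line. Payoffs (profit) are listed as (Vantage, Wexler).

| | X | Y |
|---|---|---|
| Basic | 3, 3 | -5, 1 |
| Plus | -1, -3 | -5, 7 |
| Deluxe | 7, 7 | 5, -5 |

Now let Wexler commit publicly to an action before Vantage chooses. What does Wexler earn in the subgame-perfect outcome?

Backward induction with Wexler moving first.
- X: Vantage compares 3, -1, 7 and picks Deluxe; Wexler would get 7.
- Y: Vantage compares -5, -5, 5 and picks Deluxe; Wexler would get -5.
Maximizing over 7, -5, Wexler chooses X. Subgame-perfect outcome: (Deluxe, X) with payoffs (7, 7).

7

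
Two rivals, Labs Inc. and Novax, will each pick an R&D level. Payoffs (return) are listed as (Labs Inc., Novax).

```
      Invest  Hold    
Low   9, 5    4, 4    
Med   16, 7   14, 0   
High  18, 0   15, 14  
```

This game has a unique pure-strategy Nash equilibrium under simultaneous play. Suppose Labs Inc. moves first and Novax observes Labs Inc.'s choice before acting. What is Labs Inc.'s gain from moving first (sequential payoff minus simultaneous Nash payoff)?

1

Novax best-responds to each possible Labs Inc. move:
- Low → Novax plays Invest (best of 5, 4); Labs Inc. gets 9.
- Med → Novax plays Invest (best of 7, 0); Labs Inc. gets 16.
- High → Novax plays Hold (best of 0, 14); Labs Inc. gets 15.
Maximizing over 9, 16, 15, Labs Inc. chooses Med. Subgame-perfect outcome: (Med, Invest) with payoffs (16, 7).
Under simultaneous play:
Labs Inc.'s best replies: Invest→High; Hold→High.
Novax's best replies: Low→Invest; Med→Invest; High→Hold.
The unique mutual best reply is (High, Hold), giving (15, 14).
Labs Inc.'s commitment gain: 16 − 15 = 1.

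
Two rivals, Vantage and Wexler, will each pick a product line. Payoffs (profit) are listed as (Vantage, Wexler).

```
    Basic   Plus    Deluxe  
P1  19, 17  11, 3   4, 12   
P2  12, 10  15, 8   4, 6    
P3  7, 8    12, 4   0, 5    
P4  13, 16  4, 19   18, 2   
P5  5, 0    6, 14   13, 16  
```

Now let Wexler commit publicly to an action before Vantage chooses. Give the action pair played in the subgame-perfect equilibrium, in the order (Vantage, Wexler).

(P1, Basic)

Backward induction with Wexler moving first.
- Basic: Vantage compares 19, 12, 7, 13, 5 and picks P1; Wexler would get 17.
- Plus: Vantage compares 11, 15, 12, 4, 6 and picks P2; Wexler would get 8.
- Deluxe: Vantage compares 4, 4, 0, 18, 13 and picks P4; Wexler would get 2.
Maximizing over 17, 8, 2, Wexler chooses Basic. Subgame-perfect outcome: (P1, Basic) with payoffs (19, 17).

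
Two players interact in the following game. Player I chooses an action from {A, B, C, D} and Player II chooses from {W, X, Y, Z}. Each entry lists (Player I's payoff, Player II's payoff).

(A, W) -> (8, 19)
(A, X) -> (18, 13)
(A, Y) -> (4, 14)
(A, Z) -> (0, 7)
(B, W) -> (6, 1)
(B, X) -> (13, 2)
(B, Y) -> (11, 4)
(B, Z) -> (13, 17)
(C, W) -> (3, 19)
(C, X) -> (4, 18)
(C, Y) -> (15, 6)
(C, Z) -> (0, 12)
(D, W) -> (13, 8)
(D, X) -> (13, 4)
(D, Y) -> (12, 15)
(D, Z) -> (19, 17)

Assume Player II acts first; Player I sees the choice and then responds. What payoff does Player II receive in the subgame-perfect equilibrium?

17

Work backward from Player I's decision.
- W: BR = D, leader payoff 8.
- X: BR = A, leader payoff 13.
- Y: BR = C, leader payoff 6.
- Z: BR = D, leader payoff 17.
Player II's induced payoffs are 8, 13, 6, 17, so Player II commits to Z. Subgame-perfect outcome: (D, Z) with payoffs (19, 17).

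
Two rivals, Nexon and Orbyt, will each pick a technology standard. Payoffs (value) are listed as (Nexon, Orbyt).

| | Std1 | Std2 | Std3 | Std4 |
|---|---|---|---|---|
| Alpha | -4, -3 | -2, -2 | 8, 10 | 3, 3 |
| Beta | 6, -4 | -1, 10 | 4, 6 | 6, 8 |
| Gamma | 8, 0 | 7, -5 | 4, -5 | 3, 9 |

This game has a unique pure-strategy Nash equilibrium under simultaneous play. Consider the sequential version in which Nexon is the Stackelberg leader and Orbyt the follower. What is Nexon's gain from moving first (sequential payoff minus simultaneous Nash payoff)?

Backward induction with Nexon moving first.
- Alpha → Orbyt plays Std3 (best of -3, -2, 10, 3); Nexon gets 8.
- Beta → Orbyt plays Std2 (best of -4, 10, 6, 8); Nexon gets -1.
- Gamma → Orbyt plays Std4 (best of 0, -5, -5, 9); Nexon gets 3.
Nexon's induced payoffs are 8, -1, 3, so Nexon commits to Alpha. Subgame-perfect outcome: (Alpha, Std3) with payoffs (8, 10).
For the simultaneous game, intersect best replies.
Nexon's best replies: Std1→Gamma; Std2→Gamma; Std3→Alpha; Std4→Beta.
Orbyt's best replies: Alpha→Std3; Beta→Std2; Gamma→Std4.
The unique mutual best reply is (Alpha, Std3), giving (8, 10).
Nexon's commitment gain: 8 − 8 = 0.

0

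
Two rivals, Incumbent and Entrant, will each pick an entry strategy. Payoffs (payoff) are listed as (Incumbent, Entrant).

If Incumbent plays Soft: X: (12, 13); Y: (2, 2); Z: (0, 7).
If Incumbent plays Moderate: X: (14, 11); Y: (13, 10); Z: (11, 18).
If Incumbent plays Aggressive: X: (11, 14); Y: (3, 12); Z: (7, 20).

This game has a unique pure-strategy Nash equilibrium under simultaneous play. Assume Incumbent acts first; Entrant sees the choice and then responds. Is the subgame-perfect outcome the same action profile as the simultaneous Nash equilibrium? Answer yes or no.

no

Work backward from Entrant's decision.
- Soft: BR = X, leader payoff 12.
- Moderate: BR = Z, leader payoff 11.
- Aggressive: BR = Z, leader payoff 7.
Among 12, 11, 7, the best is 12 at Soft. Subgame-perfect outcome: (Soft, X) with payoffs (12, 13).
For the simultaneous game, intersect best replies.
Incumbent's best replies: X→Moderate; Y→Moderate; Z→Moderate.
Entrant's best replies: Soft→X; Moderate→Z; Aggressive→Z.
The unique mutual best reply is (Moderate, Z), giving (11, 18).
Sequential outcome (Soft, X) differs from the Nash profile (Moderate, Z).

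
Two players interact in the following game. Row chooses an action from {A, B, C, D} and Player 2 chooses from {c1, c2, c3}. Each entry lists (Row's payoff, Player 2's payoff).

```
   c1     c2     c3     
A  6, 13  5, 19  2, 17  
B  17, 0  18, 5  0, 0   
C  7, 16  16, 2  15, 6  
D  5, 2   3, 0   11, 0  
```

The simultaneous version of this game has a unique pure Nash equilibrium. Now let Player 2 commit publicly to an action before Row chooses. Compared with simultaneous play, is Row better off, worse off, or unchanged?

worse off

Work backward from Row's decision.
- c1: Row compares 6, 17, 7, 5 and picks B; Player 2 would get 0.
- c2: Row compares 5, 18, 16, 3 and picks B; Player 2 would get 5.
- c3: Row compares 2, 0, 15, 11 and picks C; Player 2 would get 6.
Among 0, 5, 6, the best is 6 at c3. Subgame-perfect outcome: (C, c3) with payoffs (15, 6).
For the simultaneous game, intersect best replies.
Row's best replies: c1→B; c2→B; c3→C.
Player 2's best replies: A→c2; B→c2; C→c1; D→c1.
Only (B, c2) has each player best-responding; Nash payoffs (18, 5).
Row earns 15 sequentially versus 18 at the Nash outcome: worse off.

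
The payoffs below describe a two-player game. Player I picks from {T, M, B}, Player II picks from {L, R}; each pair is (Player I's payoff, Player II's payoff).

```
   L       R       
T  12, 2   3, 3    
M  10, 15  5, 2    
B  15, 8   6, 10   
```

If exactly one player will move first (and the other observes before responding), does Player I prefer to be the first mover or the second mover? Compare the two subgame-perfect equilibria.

first

If Player I leads: Player II's best replies are T→R, M→L, B→R; Player I's induced payoffs 3, 10, 6; outcome (M, L), payoffs (10, 15).
If Player II leads: Player I's best replies are L→B, R→B; Player II's induced payoffs 8, 10; outcome (B, R), payoffs (6, 10).
Player I gets 10 moving first and 6 moving second, so Player I prefers to move first.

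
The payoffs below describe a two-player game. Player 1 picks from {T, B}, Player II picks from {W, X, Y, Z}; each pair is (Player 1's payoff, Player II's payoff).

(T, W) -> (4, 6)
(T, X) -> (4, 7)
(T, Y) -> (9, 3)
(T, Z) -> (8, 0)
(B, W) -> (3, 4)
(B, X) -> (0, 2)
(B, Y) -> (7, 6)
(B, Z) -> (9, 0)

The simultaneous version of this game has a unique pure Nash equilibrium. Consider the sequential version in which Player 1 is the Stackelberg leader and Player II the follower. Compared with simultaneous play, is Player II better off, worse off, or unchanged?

worse off

Work backward from Player II's decision.
- T: Player II compares 6, 7, 3, 0 and picks X; Player 1 would get 4.
- B: Player II compares 4, 2, 6, 0 and picks Y; Player 1 would get 7.
Maximizing over 4, 7, Player 1 chooses B. Subgame-perfect outcome: (B, Y) with payoffs (7, 6).
Under simultaneous play:
Player 1's best replies: W→T; X→T; Y→T; Z→B.
Player II's best replies: T→X; B→Y.
The unique mutual best reply is (T, X), giving (4, 7).
Player II earns 6 sequentially versus 7 at the Nash outcome: worse off.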